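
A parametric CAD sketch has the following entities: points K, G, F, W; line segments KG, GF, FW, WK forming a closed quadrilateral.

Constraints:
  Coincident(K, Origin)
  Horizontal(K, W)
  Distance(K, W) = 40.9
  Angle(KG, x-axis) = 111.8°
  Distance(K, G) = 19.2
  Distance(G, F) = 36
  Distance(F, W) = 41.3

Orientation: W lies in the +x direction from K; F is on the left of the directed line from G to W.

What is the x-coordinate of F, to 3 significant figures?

23.2

K is at the origin; K and W share the same y with |KW| = 40.9 and W in +x, so W = (40.9, 0). KG runs at 111.8° with |KG| = 19.2, so G = (-7.13, 17.8). F is determined by |GF| = 36.0 and |FW| = 41.3 together: it lies at the intersection of circle(G, 36.0) and circle(W, 41.3). With |GW| = 51.2, the foot of the radical line on GW is 21.6 from G and the perpendicular offset is √(36.0² − 21.6²) = 28.8. Taking the left-of-GW solution: F = (23.2, 37.3).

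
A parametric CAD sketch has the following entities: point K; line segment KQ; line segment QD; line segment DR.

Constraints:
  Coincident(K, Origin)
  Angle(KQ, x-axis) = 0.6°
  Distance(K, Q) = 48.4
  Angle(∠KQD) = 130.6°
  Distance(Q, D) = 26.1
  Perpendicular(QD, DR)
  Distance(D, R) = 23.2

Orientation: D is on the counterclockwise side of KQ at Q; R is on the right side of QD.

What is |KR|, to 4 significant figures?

83.13

K is at the origin; KQ runs at 0.6° with length 48.4, so Q = 48.4·(cos 0.6°, sin 0.6°) = (48.40, 0.5068). ∠KQD = 130.6°, so QD runs at 0.6° + (180° − 130.6°) = 50.00° from the x-axis; with |QD| = 26.1, D = Q + 26.1·(cos 50.00°, sin 50.00°) = (65.17, 20.50). QD ⟂ DR; with |DR| = 23.2 on the right of QD, R = D + 23.2·(0.7660, -0.6428) = (82.95, 5.588). Then |KR| = |R − K| = 83.13.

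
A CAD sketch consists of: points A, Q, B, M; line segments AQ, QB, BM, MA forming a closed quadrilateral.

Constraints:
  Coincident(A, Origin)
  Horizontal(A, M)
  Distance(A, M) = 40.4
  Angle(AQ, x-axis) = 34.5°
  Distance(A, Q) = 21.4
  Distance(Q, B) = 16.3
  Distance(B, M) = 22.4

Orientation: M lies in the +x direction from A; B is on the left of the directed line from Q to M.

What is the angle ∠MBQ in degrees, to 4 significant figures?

81.94°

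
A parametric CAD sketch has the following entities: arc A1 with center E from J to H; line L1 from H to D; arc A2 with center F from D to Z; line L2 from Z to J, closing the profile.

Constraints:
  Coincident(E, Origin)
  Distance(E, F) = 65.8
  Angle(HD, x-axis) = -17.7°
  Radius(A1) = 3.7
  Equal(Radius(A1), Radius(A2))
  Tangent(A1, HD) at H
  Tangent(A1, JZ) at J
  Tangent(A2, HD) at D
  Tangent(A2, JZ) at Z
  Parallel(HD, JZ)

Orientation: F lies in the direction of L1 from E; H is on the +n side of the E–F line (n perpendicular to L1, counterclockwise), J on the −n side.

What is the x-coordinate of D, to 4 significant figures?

63.81

The slot axis is L1's direction at -17.7°, so u = (cos -17.7°, sin -17.7°) = (0.9527, -0.3040) and n = (−sin -17.7°, cos -17.7°) = (0.3040, 0.9527). E is at the origin and F lies 65.8 along u from E, so F = 65.8·u = (62.69, -20.01). Tangency of A1 to both parallel lines with radius 3.7 puts H and J at E ± 3.7·n: H = (1.125, 3.525), J = (-1.125, -3.525). Equal radii place D and Z the same way about F: D = F + 3.7·n = (63.81, -16.48), Z = F − 3.7·n = (61.56, -23.53). So D.x = 63.81.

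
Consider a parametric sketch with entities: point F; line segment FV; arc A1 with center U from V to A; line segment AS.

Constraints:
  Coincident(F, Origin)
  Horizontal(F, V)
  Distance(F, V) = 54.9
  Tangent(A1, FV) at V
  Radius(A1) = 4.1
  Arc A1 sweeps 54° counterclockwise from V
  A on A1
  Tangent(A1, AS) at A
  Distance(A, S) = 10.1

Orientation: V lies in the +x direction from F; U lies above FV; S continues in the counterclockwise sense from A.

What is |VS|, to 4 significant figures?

13.52

On A1, V sits at bearing -90° from U; a 54° counterclockwise sweep puts A at bearing -36°, so A = U + 4.1·(cos -36°, sin -36°) = (58.22, 1.690). Since A1 is tangent to AS there, UA ⟂ AS, so AS runs along (−sin -36°, cos -36°); with |AS| = 10.1, S = (64.15, 9.861). Then |VS| = |S − V| = 13.52.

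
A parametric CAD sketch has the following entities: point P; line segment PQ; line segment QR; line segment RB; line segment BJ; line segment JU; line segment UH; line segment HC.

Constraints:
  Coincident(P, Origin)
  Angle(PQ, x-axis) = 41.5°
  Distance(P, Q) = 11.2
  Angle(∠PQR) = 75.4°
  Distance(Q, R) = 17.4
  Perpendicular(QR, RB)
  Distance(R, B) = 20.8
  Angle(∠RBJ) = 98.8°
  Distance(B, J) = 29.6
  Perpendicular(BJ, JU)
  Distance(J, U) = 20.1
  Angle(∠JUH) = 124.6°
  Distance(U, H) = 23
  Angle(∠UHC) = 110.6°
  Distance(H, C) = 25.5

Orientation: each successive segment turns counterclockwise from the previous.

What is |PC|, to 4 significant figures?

24.06

∠JUH = 124.6° gives UH at 102.7° from the x-axis; with |UH| = 23.0, H = (12.67, 17.00). ∠UHC = 110.6° gives HC at 172.1° from the x-axis; with |HC| = 25.5, C = (-12.58, 20.50). Then |PC| = |C − P| = 24.06.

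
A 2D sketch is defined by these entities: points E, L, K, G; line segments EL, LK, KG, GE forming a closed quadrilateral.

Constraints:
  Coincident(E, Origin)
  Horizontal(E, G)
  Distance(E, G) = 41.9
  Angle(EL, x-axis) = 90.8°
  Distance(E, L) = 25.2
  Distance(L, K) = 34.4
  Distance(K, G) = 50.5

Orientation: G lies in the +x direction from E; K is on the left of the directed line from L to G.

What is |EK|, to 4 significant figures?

54.21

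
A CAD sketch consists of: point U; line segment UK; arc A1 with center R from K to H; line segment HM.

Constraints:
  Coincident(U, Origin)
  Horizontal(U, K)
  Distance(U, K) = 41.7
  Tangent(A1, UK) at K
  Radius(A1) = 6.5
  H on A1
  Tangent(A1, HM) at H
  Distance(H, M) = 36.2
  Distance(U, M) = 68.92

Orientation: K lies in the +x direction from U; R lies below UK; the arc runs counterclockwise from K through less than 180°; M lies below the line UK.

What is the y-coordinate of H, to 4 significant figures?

-10.01

U is at the origin; UK is horizontal with |UK| = 41.7 and K on the +x side, so K = (41.70, 0.000). The tangent condition forces RK to be normal to UK, so R = K + (0, -6.5) = (41.70, -6.500). Since RH ⟂ HM (tangency), |RM| = √(6.5² + 36.2²) = 36.78 regardless of where H sits on A1. So M lies on both circle(U, 68.92) and circle(R, 36.78); the below-UK intersection is M = (55.78, -40.48). H is the foot of the tangent from M: H = (36.23, -10.01).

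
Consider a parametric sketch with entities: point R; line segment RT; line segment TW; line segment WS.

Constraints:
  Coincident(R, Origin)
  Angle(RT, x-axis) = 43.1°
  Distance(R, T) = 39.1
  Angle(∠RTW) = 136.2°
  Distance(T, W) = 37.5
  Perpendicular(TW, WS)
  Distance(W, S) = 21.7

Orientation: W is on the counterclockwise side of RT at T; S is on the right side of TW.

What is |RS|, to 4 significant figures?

81.84

R is at the origin; RT runs at 43.1° with length 39.1, so T = 39.1·(cos 43.1°, sin 43.1°) = (28.55, 26.72). ∠RTW = 136.2°, so TW runs at 43.1° + (180° − 136.2°) = 86.90° from the x-axis; with |TW| = 37.5, W = T + 37.5·(cos 86.90°, sin 86.90°) = (30.58, 64.16). TW is perpendicular to WS; with |WS| = 21.7 on the right of TW, S = W + 21.7·(0.9985, -0.05408) = (52.25, 62.99). Then |RS| = |S − R| = 81.84.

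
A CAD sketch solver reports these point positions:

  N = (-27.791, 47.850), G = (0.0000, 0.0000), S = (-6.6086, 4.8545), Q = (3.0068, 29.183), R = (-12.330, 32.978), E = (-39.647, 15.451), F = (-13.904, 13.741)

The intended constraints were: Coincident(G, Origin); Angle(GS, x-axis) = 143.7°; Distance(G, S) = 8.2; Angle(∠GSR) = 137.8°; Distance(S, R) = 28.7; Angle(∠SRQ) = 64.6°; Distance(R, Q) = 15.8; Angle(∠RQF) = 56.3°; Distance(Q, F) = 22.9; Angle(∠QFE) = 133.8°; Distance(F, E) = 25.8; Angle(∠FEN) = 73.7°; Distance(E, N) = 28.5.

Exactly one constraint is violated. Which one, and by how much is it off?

Distance(E, N) = 28.5 — off by 6.00.

G = (0.00, 0.00) ✓; GS at 143.7° ✓; |GS| = 8.200 ✓; ∠GSR = 137.8° ✓; |SR| = 28.70 ✓; ∠SRQ = 64.60° ✓; |RQ| = 15.80 ✓; ∠RQF = 56.30° ✓; |QF| = 22.90 ✓; ∠QFE = 133.8° ✓; |FE| = 25.80 ✓; ∠FEN = 73.70° ✓; |EN| = 34.50 ✗.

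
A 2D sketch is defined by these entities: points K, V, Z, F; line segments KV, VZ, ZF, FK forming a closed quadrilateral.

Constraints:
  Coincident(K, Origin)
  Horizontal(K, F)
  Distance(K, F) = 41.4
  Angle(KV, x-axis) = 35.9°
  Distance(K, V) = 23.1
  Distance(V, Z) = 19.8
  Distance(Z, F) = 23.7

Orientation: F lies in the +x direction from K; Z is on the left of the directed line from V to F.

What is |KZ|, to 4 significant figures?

42.82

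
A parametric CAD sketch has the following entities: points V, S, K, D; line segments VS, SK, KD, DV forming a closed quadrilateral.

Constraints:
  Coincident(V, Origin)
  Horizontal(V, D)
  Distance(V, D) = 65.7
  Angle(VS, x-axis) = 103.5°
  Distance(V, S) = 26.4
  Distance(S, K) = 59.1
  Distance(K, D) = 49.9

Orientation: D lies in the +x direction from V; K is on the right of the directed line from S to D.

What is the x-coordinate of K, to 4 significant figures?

22.96

V is at the origin; VD is horizontal with |VD| = 65.7 and D in +x, so D = (65.7, 0). VS runs at 103.5° with |VS| = 26.4, so S = (-6.163, 25.67). K is determined by |SK| = 59.1 and |KD| = 49.9 together: it lies at the intersection of circle(S, 59.1) and circle(D, 49.9). With |SD| = 76.31, the foot of the radical line on SD is 44.73 from S and the perpendicular offset is √(59.1² − 44.73²) = 38.63. Taking the right-of-SD solution: K = (22.96, -25.76).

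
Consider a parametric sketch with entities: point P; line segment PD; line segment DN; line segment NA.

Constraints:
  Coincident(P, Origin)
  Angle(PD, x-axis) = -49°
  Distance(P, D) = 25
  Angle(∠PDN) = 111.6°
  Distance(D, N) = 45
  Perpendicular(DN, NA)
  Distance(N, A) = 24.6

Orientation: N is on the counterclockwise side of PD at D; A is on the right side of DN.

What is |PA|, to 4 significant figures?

72.30

P is at the origin; PD runs at -49.0° with length 25.0, so D = 25.0·(cos -49.0°, sin -49.0°) = (16.40, -18.87). ∠PDN = 111.6°, so DN runs at -49.0° + (180° − 111.6°) = 19.40° from the x-axis; with |DN| = 45.0, N = D + 45.0·(cos 19.40°, sin 19.40°) = (58.85, -3.920). DN is perpendicular to NA; with |NA| = 24.6 on the right of DN, A = N + 24.6·(0.3322, -0.9432) = (67.02, -27.12). Then |PA| = |A − P| = 72.30.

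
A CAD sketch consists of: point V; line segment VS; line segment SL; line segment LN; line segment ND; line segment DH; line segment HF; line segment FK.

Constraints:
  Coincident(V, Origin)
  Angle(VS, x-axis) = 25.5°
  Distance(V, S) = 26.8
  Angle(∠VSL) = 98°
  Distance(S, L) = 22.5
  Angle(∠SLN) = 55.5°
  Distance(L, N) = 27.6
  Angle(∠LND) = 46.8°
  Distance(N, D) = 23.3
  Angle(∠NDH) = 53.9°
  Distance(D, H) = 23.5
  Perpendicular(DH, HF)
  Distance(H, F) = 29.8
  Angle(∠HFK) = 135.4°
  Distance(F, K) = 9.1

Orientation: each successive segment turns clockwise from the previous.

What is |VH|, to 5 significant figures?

32.060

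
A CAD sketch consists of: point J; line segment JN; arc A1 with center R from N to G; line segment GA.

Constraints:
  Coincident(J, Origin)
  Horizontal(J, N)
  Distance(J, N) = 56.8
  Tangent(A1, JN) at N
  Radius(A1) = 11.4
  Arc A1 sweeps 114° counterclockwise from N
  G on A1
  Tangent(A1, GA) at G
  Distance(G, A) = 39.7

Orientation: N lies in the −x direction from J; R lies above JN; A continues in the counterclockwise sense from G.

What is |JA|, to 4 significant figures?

81.52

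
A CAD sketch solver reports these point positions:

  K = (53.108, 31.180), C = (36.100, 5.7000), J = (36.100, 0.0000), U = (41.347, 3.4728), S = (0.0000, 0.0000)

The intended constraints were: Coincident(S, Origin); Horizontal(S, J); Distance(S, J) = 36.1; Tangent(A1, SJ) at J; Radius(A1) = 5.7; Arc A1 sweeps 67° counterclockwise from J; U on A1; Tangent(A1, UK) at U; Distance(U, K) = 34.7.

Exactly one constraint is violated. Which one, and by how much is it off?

Distance(U, K) = 34.7 — off by 4.60.

S = (0.00, 0.00) ✓; S.y = 0.00, J.y = 0.00 ✓; |SJ| = 36.10 ✓; ∠(CJ, JS) = 90.00° ✓; |CJ| = 5.700 ✓; bearing(C→U) − bearing(C→J) = 67.00° ✓; |CU| = 5.700 ✓; ∠(CU, UK) = 90.00° ✓; |UK| = 30.10 ✗.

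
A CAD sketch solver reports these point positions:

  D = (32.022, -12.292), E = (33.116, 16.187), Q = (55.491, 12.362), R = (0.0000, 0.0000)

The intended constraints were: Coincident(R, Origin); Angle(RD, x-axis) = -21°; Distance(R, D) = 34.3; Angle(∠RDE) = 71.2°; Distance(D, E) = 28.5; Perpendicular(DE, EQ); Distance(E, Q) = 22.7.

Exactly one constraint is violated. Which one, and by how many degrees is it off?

Perpendicular(DE, EQ) — off by 7.50°.

R = (0.00, 0.00) ✓; RD at -21.00° ✓; |RD| = 34.30 ✓; ∠RDE = 71.20° ✓; |DE| = 28.50 ✓; ∠(DE, EQ) = 97.50° ✗; |EQ| = 22.70 ✓.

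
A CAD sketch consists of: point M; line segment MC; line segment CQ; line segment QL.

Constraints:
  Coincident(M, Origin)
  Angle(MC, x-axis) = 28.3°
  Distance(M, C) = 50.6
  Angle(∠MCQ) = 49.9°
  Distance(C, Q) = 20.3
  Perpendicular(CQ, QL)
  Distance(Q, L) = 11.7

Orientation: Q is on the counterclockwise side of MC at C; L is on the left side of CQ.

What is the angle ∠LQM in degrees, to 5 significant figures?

17.620°

M is at the origin; MC runs at 28.3° with length 50.6, so C = 50.6·(cos 28.3°, sin 28.3°) = (44.552, 23.989). ∠MCQ = 49.9°, so CQ runs at 28.3° + (180° − 49.9°) = 158.40° from the x-axis; with |CQ| = 20.3, Q = C + 20.3·(cos 158.40°, sin 158.40°) = (25.678, 31.462). CQ ⟂ QL; with |QL| = 11.7 on the left of CQ, L = Q + 11.7·(-0.36812, -0.92978) = (21.371, 20.583). Then cos ∠LQM = QL·QM / (|QL||QM|), giving 17.620°.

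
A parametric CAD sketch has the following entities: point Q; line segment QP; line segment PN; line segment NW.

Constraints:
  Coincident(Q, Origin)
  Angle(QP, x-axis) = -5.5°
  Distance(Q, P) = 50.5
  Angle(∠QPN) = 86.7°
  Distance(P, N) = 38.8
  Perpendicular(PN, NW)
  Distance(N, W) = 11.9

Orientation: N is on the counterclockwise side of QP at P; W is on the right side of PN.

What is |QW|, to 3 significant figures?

71.9

Q is at the origin; QP runs at -5.5° with length 50.5, so P = 50.5·(cos -5.5°, sin -5.5°) = (50.3, -4.84). ∠QPN = 86.7°, so PN runs at -5.5° + (180° − 86.7°) = 87.8° from the x-axis; with |PN| = 38.8, N = P + 38.8·(cos 87.8°, sin 87.8°) = (51.8, 33.9). The perpendicularity gives NW at right angles to PN; with |NW| = 11.9 on the right of PN, W = N + 11.9·(0.999, -0.0384) = (63.6, 33.5). Then |QW| = |W − Q| = 71.9.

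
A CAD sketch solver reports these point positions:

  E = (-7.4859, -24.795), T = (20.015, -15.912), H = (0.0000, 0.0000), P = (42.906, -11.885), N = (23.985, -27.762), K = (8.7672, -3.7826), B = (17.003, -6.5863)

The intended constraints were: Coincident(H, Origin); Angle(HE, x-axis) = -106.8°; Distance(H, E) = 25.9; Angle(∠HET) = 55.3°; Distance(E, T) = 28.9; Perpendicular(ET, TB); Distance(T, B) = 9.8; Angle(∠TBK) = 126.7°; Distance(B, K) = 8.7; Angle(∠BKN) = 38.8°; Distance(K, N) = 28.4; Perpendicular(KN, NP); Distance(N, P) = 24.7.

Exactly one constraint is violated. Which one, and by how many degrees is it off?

Perpendicular(KN, NP) — off by 7.60°.

H = (0.00, 0.00) ✓; HE at -106.8° ✓; |HE| = 25.90 ✓; ∠HET = 55.30° ✓; |ET| = 28.90 ✓; ∠(ET, TB) = 90.00° ✓; |TB| = 9.800 ✓; ∠TBK = 126.7° ✓; |BK| = 8.700 ✓; ∠BKN = 38.80° ✓; |KN| = 28.40 ✓; ∠(KN, NP) = 97.60° ✗; |NP| = 24.70 ✓.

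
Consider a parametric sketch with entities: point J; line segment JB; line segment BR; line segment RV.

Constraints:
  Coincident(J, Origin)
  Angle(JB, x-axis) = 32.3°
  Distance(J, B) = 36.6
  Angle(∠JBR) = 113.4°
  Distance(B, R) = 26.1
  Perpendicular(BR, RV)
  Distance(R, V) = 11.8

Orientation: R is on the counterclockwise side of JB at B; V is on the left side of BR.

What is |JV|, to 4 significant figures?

46.11

J is at the origin; JB runs at 32.3° with length 36.6, so B = 36.6·(cos 32.3°, sin 32.3°) = (30.94, 19.56). ∠JBR = 113.4°, so BR runs at 32.3° + (180° − 113.4°) = 98.90° from the x-axis; with |BR| = 26.1, R = B + 26.1·(cos 98.90°, sin 98.90°) = (26.90, 45.34). BR is perpendicular to RV; with |RV| = 11.8 on the left of BR, V = R + 11.8·(-0.9880, -0.1547) = (15.24, 43.52). Then |JV| = |V − J| = 46.11.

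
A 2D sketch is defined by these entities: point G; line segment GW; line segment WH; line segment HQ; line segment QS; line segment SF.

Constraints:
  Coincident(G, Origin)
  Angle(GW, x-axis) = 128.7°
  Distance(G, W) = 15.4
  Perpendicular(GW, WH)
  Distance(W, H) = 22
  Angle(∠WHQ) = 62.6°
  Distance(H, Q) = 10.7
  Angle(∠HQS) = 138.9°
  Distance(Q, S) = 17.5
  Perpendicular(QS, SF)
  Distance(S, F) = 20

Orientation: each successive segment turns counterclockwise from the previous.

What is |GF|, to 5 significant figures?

19.239

G is at the origin; GW runs at 128.7° with length 15.4, so W = (-9.6287, 12.019). GW is perpendicular to WH, so WH runs at -141.30°; with |WH| = 22.0, H = (-26.798, -1.7367). ∠WHQ = 62.6° gives HQ at -23.900° from the x-axis; with |HQ| = 10.7, Q = (-17.016, -6.0717). ∠HQS = 138.9° gives QS at 17.200° from the x-axis; with |QS| = 17.5, S = (-0.29832, -0.89683). QS is perpendicular to SF, so SF runs at 107.20°; with |SF| = 20.0, F = (-6.2125, 18.209). Then |GF| = |F − G| = 19.239.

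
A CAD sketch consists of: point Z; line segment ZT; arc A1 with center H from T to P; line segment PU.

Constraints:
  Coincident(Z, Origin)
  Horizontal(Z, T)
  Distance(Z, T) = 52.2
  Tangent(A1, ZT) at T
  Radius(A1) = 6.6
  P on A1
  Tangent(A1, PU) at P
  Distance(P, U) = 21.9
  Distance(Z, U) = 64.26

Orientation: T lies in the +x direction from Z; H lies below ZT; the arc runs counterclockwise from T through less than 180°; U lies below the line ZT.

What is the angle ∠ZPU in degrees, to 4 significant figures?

132.0°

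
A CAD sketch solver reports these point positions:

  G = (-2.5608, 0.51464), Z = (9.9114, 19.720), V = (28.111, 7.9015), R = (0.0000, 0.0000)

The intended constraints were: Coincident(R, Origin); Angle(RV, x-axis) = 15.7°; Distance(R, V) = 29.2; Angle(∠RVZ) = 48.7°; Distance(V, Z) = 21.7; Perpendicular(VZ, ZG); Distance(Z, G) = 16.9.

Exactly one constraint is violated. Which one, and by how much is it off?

Distance(Z, G) = 16.9 — off by 6.00.

R = (0.00, 0.00) ✓; RV at 15.70° ✓; |RV| = 29.20 ✓; ∠RVZ = 48.70° ✓; |VZ| = 21.70 ✓; ∠(VZ, ZG) = 90.00° ✓; |ZG| = 22.90 ✗.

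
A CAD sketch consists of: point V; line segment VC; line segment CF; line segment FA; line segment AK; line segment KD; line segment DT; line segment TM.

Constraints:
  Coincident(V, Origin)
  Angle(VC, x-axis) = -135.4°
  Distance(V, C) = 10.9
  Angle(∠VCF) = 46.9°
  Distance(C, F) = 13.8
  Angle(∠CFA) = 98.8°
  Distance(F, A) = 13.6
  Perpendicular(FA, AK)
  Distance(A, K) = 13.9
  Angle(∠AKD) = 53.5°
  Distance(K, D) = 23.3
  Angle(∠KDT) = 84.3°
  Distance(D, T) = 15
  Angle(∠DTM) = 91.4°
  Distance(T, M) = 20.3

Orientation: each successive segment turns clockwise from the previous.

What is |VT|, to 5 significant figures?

18.668

∠AKD = 53.5° gives KD at 153.80° from the x-axis; with |KD| = 23.3, D = (-13.162, 5.1846). ∠KDT = 84.3° gives DT at 58.100° from the x-axis; with |DT| = 15.0, T = (-5.2357, 17.919). Then |VT| = |T − V| = 18.668.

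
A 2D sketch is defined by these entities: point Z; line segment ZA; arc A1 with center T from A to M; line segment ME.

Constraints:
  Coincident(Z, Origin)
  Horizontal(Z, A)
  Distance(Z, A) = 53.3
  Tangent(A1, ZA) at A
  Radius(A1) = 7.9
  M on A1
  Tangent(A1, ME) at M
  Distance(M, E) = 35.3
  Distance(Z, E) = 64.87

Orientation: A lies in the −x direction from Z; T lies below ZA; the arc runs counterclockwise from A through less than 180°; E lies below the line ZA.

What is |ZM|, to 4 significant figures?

61.61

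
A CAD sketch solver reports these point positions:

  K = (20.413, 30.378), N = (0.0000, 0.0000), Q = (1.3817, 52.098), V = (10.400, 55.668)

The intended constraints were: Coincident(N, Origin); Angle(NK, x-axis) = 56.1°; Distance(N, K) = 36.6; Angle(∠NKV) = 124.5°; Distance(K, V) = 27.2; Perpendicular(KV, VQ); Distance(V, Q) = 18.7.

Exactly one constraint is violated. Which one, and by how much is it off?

Distance(V, Q) = 18.7 — off by 9.00.

N = (0.00, 0.00) ✓; NK at 56.10° ✓; |NK| = 36.60 ✓; ∠NKV = 124.5° ✓; |KV| = 27.20 ✓; ∠(KV, VQ) = 90.00° ✓; |VQ| = 9.699 ✗.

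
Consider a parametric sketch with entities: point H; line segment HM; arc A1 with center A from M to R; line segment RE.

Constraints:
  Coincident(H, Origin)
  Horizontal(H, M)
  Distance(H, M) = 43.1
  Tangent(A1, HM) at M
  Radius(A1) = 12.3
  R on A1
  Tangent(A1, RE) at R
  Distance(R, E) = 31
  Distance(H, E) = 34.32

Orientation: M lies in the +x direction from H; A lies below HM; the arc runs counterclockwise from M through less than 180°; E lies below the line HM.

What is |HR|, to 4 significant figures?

33.42

H is at the origin; H and M share the same y with |HM| = 43.1 and M on the +x side, so M = (43.10, 0.000). Since A1 is tangent to HM there, AM ⟂ HM, so A = M + (0, -12.3) = (43.10, -12.30). Since AR ⟂ RE (tangency), |AE| = √(12.3² + 31.0²) = 33.35 regardless of where R sits on A1. So E lies on both circle(H, 34.32) and circle(A, 33.35); the below-HM intersection is E = (15.30, -30.72). R is the foot of the tangent from E: R = (33.00, -5.275).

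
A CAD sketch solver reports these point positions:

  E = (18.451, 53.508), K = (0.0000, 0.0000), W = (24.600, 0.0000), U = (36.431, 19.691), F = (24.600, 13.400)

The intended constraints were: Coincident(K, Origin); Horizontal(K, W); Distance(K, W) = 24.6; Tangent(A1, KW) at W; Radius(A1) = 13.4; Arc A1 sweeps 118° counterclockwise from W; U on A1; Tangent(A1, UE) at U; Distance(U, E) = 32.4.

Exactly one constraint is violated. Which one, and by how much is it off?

Distance(U, E) = 32.4 — off by 5.90.

K = (0.00, 0.00) ✓; K.y = 0.00, W.y = 0.00 ✓; |KW| = 24.60 ✓; ∠(FW, WK) = 90.00° ✓; |FW| = 13.40 ✓; bearing(F→U) − bearing(F→W) = 118.0° ✓; |FU| = 13.40 ✓; ∠(FU, UE) = 90.00° ✓; |UE| = 38.30 ✗.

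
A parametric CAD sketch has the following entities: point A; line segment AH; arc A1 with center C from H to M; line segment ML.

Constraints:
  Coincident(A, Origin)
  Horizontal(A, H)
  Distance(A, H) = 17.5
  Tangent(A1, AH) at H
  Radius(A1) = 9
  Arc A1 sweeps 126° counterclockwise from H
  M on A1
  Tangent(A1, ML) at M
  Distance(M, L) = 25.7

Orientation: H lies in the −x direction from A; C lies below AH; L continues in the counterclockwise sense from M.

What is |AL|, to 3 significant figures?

36.4

On A1, H sits at bearing 90° from C; a 126° counterclockwise sweep puts M at bearing 216°, so M = C + 9.0·(cos 216°, sin 216°) = (-24.8, -14.3). Tangency of A1 to ML means the radius CM is perpendicular to ML, so ML runs along (−sin 216°, cos 216°); with |ML| = 25.7, L = (-9.68, -35.1). Then |AL| = |L − A| = 36.4.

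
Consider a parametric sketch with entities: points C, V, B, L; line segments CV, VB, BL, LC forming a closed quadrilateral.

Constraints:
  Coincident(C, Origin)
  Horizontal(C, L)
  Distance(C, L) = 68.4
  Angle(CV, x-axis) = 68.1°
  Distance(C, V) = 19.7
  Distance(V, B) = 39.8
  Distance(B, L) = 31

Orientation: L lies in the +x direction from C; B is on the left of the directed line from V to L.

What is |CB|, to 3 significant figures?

52.0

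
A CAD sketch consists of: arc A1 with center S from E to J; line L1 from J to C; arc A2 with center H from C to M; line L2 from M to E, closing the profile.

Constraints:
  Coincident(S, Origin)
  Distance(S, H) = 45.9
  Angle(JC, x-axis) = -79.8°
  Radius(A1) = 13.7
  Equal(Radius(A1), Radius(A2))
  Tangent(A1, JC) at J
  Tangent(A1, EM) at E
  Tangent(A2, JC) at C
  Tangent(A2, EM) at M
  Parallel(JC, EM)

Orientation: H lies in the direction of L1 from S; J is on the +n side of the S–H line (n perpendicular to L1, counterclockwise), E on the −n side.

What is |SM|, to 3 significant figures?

47.9

The slot axis is L1's direction at -79.8°, so u = (cos -79.8°, sin -79.8°) = (0.177, -0.984) and n = (−sin -79.8°, cos -79.8°) = (0.984, 0.177). S is at the origin and H lies 45.9 along u from S, so H = 45.9·u = (8.13, -45.2). Tangency of A1 to both parallel lines with radius 13.7 puts J and E at S ± 13.7·n: J = (13.5, 2.43), E = (-13.5, -2.43). Equal radii place C and M the same way about H: C = H + 13.7·n = (21.6, -42.7), M = H − 13.7·n = (-5.36, -47.6). Then |SM| = |M − S| = 47.9.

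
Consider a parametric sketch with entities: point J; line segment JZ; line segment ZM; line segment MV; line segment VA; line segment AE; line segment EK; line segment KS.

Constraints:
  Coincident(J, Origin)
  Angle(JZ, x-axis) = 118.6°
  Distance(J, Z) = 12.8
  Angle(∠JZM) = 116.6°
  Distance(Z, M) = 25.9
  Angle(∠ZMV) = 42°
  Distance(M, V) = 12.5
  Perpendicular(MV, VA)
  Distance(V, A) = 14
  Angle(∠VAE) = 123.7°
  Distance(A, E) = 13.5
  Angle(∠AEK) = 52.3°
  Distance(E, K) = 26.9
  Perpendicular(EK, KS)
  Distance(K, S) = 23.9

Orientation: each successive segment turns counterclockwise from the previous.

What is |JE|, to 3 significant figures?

31.2

MV is perpendicular to VA, so VA runs at 50.0°; with |VA| = 14.0, A = (-13.4, 13.0). ∠VAE = 123.7° gives AE at 106° from the x-axis; with |AE| = 13.5, E = (-17.2, 26.0). Then |JE| = |E − J| = 31.2.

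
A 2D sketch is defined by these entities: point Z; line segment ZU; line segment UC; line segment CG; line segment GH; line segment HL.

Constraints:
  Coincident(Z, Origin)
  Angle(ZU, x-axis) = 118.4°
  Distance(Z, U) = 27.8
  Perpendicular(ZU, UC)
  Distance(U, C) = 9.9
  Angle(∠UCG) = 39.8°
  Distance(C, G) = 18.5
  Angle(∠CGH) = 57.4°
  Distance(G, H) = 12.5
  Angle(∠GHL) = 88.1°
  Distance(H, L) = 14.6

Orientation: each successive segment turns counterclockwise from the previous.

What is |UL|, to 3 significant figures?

8.87

Z is at the origin; ZU runs at 118.4° with length 27.8, so U = (-13.2, 24.5). ZU is perpendicular to UC, so UC runs at -152°; with |UC| = 9.9, C = (-21.9, 19.7). ∠UCG = 39.8° gives CG at -11.4° from the x-axis; with |CG| = 18.5, G = (-3.80, 16.1). ∠CGH = 57.4° gives GH at 111° from the x-axis; with |GH| = 12.5, H = (-8.32, 27.7). ∠GHL = 88.1° gives HL at -157° from the x-axis; with |HL| = 14.6, L = (-21.7, 22.0). Then |UL| = |L − U| = 8.87.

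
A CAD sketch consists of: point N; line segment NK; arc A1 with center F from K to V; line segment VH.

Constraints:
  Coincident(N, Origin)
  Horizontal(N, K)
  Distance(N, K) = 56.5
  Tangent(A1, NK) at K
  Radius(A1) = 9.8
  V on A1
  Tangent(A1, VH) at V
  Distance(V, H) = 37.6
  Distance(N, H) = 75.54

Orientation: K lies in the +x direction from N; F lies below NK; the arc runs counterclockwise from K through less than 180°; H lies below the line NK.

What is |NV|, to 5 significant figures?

48.758

N is at the origin; N and K share the same y with |NK| = 56.5 and K on the +x side, so K = (56.500, 0.0000). A1 meets NK tangentially, so FK is at right angles to NK, so F = K + (0, -9.8) = (56.500, -9.8000). Since FV ⟂ VH (tangency), |FH| = √(9.8² + 37.6²) = 38.856 regardless of where V sits on A1. So H lies on both circle(N, 75.54) and circle(F, 38.856); the below-NK intersection is H = (57.801, -48.634). V is the foot of the tangent from H: V = (47.105, -12.588).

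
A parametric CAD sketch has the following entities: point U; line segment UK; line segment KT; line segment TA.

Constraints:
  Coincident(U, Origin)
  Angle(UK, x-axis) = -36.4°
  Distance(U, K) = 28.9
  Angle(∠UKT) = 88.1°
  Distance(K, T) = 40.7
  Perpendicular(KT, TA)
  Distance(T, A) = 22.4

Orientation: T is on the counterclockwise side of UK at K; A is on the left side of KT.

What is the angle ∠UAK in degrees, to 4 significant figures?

38.09°

U is at the origin; UK runs at -36.4° with length 28.9, so K = 28.9·(cos -36.4°, sin -36.4°) = (23.26, -17.15). ∠UKT = 88.1°, so KT runs at -36.4° + (180° − 88.1°) = 55.50° from the x-axis; with |KT| = 40.7, T = K + 40.7·(cos 55.50°, sin 55.50°) = (46.31, 16.39). KT is perpendicular to TA; with |TA| = 22.4 on the left of KT, A = T + 22.4·(-0.8241, 0.5664) = (27.85, 29.08). Then cos ∠UAK = AU·AK / (|AU||AK|), giving 38.09°.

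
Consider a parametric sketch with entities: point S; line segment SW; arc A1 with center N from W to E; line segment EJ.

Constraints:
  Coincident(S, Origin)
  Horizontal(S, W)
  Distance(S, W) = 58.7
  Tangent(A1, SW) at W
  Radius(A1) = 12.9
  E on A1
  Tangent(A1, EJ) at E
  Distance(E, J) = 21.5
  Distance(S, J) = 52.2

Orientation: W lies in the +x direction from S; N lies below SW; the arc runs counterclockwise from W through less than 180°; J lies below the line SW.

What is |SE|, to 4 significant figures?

47.20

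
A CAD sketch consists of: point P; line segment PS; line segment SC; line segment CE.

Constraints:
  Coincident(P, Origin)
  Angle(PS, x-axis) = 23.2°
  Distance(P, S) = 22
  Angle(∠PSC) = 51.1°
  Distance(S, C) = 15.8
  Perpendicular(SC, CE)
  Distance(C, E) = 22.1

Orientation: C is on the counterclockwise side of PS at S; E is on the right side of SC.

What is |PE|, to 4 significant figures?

39.27

P is at the origin; PS runs at 23.2° with length 22.0, so S = 22.0·(cos 23.2°, sin 23.2°) = (20.22, 8.667). ∠PSC = 51.1°, so SC runs at 23.2° + (180° − 51.1°) = 152.1° from the x-axis; with |SC| = 15.8, C = S + 15.8·(cos 152.1°, sin 152.1°) = (6.257, 16.06). SC ⟂ CE; with |CE| = 22.1 on the right of SC, E = C + 22.1·(0.4679, 0.8838) = (16.60, 35.59). Then |PE| = |E − P| = 39.27.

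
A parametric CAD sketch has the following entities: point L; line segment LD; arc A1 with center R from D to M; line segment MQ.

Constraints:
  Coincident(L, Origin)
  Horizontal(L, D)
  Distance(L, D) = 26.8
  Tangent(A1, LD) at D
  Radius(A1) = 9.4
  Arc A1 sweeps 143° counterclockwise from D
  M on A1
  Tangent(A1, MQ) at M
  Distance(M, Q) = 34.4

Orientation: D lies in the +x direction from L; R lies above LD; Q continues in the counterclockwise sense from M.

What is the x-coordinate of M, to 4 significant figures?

32.46

L is at the origin; LD is horizontal with |LD| = 26.8 and D on the +x side, so D = (26.80, 0.000). Since A1 is tangent to LD there, RD ⟂ LD, so R = D + (0, 9.4) = (26.80, 9.400). On A1, D sits at bearing -90° from R; a 143° counterclockwise sweep puts M at bearing 53°, so M = R + 9.4·(cos 53°, sin 53°) = (32.46, 16.91). So M.x = 32.46.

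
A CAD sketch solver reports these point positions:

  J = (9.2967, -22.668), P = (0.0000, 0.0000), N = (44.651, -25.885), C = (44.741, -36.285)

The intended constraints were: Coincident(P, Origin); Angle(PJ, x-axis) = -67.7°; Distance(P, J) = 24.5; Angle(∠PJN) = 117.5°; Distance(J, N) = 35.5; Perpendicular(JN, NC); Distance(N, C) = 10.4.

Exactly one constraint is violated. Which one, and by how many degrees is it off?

Perpendicular(JN, NC) — off by 5.70°.

P = (0.00, 0.00) ✓; PJ at -67.70° ✓; |PJ| = 24.50 ✓; ∠PJN = 117.5° ✓; |JN| = 35.50 ✓; ∠(JN, NC) = 84.30° ✗; |NC| = 10.40 ✓.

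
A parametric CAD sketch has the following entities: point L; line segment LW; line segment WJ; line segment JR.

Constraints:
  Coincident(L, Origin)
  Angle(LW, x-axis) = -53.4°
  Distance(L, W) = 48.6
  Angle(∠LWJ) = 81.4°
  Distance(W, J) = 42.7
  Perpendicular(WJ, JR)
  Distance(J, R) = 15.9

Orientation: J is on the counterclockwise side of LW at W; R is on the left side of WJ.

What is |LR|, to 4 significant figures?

47.85

∠LWJ = 81.4°, so WJ runs at -53.4° + (180° − 81.4°) = 45.20° from the x-axis; with |WJ| = 42.7, J = W + 42.7·(cos 45.20°, sin 45.20°) = (59.06, -8.718). WJ is perpendicular to JR; with |JR| = 15.9 on the left of WJ, R = J + 15.9·(-0.7096, 0.7046) = (47.78, 2.485). Then |LR| = |R − L| = 47.85.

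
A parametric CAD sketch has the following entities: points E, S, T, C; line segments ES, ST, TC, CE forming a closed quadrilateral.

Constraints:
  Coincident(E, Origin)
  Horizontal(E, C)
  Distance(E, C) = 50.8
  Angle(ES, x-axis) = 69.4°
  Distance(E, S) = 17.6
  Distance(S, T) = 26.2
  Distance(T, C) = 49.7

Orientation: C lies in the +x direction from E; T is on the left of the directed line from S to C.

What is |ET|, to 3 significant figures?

43.6

Checks: |ST| = 26.20 ✓; |TC| = 49.70 ✓.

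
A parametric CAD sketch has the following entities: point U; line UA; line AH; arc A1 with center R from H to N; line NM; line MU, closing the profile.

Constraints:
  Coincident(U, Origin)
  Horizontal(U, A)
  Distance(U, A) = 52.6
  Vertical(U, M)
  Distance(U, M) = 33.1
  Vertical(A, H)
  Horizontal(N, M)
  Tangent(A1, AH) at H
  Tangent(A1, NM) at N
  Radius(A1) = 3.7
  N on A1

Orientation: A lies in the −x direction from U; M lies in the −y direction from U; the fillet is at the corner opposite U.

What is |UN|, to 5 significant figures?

59.049

U is at the origin; U and A share the same y with |UA| = 52.6 and A on the −x side, so A = (-52.600, 0.0000). UM is vertical with |UM| = 33.1 and M on the −y side, so M = (0.0000, -33.100). The virtual corner opposite U is at (-52.600, -33.100). A1 meets AH tangentially, so RH is at right angles to AH and tangency of A1 to NM means the radius RN is perpendicular to NM, with radius 3.7, so the center R sits 3.7 in from both sides at R = (-48.900, -29.400). That places the tangent points at H = (-52.600, -29.400) on AH and N = (-48.900, -33.100) on NM. Then |UN| = |N − U| = 59.049.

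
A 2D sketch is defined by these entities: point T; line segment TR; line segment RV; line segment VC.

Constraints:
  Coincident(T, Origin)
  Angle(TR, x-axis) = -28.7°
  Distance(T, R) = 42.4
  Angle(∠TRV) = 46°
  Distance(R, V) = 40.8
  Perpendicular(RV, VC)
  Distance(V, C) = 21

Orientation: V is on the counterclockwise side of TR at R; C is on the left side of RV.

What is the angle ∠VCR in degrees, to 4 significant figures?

62.76°

∠TRV = 46.0°, so RV runs at -28.7° + (180° − 46.0°) = 105.3° from the x-axis; with |RV| = 40.8, V = R + 40.8·(cos 105.3°, sin 105.3°) = (26.42, 18.99). RV is perpendicular to VC; with |VC| = 21.0 on the left of RV, C = V + 21.0·(-0.9646, -0.2639) = (6.169, 13.45). Then cos ∠VCR = CV·CR / (|CV||CR|), giving 62.76°.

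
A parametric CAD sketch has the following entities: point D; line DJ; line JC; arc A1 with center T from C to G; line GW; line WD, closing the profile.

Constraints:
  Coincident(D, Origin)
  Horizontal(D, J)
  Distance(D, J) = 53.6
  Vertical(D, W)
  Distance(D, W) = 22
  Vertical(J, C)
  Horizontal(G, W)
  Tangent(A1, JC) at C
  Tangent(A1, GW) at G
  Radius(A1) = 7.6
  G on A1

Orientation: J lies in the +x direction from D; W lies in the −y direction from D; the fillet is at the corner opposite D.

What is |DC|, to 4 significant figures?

55.50

D is at the origin; DJ is horizontal with |DJ| = 53.6 and J on the +x side, so J = (53.60, 0.000). DW is vertical with |DW| = 22.0 and W on the −y side, so W = (0.000, -22.00). The virtual corner opposite D is at (53.60, -22.00). Since A1 is tangent to JC there, TC ⟂ JC and since A1 is tangent to GW there, TG ⟂ GW, with radius 7.6, so the center T sits 7.6 in from both sides at T = (46.00, -14.40). That places the tangent points at C = (53.60, -14.40) on JC and G = (46.00, -22.00) on GW. Then |DC| = |C − D| = 55.50.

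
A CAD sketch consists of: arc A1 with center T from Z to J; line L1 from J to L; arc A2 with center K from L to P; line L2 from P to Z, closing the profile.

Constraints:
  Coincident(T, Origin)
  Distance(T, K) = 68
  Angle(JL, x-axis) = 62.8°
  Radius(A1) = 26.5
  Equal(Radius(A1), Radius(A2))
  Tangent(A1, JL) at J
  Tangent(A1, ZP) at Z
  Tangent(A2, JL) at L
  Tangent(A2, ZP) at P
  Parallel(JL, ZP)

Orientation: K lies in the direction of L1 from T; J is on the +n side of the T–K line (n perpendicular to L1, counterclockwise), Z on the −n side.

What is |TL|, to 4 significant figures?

72.98

Tangency of A1 to both parallel lines with radius 26.5 puts J and Z at T ± 26.5·n: J = (-23.57, 12.11), Z = (23.57, -12.11). Equal radii place L and P the same way about K: L = K + 26.5·n = (7.513, 72.59), P = K − 26.5·n = (54.65, 48.37). Then |TL| = |L − T| = 72.98.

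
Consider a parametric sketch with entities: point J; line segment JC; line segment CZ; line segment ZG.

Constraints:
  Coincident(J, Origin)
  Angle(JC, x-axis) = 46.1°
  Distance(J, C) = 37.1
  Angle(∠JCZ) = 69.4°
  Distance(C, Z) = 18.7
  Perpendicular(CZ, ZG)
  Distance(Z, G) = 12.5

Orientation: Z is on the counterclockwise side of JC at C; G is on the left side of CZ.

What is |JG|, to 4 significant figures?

22.93

∠JCZ = 69.4°, so CZ runs at 46.1° + (180° − 69.4°) = 156.7° from the x-axis; with |CZ| = 18.7, Z = C + 18.7·(cos 156.7°, sin 156.7°) = (8.550, 34.13). CZ is perpendicular to ZG; with |ZG| = 12.5 on the left of CZ, G = Z + 12.5·(-0.3955, -0.9184) = (3.606, 22.65). Then |JG| = |G − J| = 22.93.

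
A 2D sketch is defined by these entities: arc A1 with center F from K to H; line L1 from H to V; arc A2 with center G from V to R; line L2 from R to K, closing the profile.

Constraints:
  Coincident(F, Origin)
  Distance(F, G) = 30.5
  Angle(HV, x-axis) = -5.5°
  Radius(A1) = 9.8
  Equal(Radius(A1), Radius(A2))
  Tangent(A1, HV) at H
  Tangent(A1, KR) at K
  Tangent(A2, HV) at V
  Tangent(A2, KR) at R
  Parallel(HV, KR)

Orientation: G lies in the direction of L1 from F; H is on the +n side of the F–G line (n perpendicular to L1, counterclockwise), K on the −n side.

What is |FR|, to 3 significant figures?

32.0

Tangency of A1 to both parallel lines with radius 9.8 puts H and K at F ± 9.8·n: H = (0.939, 9.75), K = (-0.939, -9.75). Equal radii place V and R the same way about G: V = G + 9.8·n = (31.3, 6.83), R = G − 9.8·n = (29.4, -12.7). Then |FR| = |R − F| = 32.0.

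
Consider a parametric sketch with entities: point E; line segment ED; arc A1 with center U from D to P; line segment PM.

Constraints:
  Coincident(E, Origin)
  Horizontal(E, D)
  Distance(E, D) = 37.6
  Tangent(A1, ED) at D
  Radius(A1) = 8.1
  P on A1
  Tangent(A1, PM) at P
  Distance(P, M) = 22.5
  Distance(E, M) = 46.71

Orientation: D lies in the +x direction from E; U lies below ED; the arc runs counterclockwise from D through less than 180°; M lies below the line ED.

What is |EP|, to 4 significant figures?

31.23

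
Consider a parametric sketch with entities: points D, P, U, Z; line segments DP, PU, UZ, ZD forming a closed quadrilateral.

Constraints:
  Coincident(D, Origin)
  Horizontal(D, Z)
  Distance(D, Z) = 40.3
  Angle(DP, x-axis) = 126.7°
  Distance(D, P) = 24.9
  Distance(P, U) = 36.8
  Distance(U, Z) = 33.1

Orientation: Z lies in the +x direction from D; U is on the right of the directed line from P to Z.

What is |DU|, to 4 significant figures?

11.97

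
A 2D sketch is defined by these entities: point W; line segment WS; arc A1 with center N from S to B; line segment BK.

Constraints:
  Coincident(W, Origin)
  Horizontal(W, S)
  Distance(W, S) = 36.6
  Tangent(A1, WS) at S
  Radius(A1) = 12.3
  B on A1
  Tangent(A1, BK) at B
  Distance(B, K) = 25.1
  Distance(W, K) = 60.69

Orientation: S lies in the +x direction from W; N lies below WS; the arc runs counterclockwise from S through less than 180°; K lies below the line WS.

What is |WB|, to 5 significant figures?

35.637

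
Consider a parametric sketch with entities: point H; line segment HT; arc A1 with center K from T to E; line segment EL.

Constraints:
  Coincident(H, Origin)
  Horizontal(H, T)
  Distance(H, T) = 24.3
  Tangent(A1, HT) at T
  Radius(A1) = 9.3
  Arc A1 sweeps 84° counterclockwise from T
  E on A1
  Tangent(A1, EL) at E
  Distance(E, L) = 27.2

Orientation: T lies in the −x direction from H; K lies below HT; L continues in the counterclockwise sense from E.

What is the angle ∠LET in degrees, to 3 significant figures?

138°

On A1, T sits at bearing 90° from K; an 84° counterclockwise sweep puts E at bearing 174°, so E = K + 9.3·(cos 174°, sin 174°) = (-33.5, -8.33). Tangency of A1 to EL means the radius KE is perpendicular to EL, so EL runs along (−sin 174°, cos 174°); with |EL| = 27.2, L = (-36.4, -35.4). Then cos ∠LET = EL·ET / (|EL||ET|), giving 138°.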